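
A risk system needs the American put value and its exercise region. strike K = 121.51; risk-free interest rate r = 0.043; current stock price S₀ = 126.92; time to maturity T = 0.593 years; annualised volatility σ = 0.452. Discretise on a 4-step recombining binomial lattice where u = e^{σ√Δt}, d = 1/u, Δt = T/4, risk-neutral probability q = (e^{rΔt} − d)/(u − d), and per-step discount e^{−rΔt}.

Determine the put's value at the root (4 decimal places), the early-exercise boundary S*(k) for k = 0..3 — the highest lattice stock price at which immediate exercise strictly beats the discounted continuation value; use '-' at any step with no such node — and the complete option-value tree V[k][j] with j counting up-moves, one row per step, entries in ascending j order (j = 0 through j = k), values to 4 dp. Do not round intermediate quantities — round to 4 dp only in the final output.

price = 12.9794
boundary = - - - 75.2980
tree:
12.9794
20.7773 4.5314
31.9662 8.6845 0.0000
46.2120 16.6439 0.0000 0.0000
58.2396 31.8981 0.0000 0.0000 0.0000

Δt=0.14825, u=1.19010, d=0.84027, q=0.47488, disc=e^(-rΔt)=0.99365
k=4 terminal: V=max(K-S,0) → 58.2396 31.8981 0.0000 0.0000 0.0000
k=3: j=0 S=75.2980 intr=46.2120 cont=45.4399 V=46.2120[EX]; j=1 S=106.6468 intr=14.8632 cont=16.6439 V=16.6439[hold]; j=2 S=151.0471 intr=0.0000 cont=0.0000 V=0.0000[hold]; j=3 S=213.9326 intr=0.0000 cont=0.0000 V=0.0000[hold]  S*(3)=75.2980
k=2: j=0 S=89.6119 intr=31.8981 cont=31.9662 V=31.9662[hold]; j=1 S=126.9200 intr=0.0000 cont=8.6845 V=8.6845[hold]; j=2 S=179.7607 intr=0.0000 cont=0.0000 V=0.0000[hold]  S*(2)=-
k=1: j=0 S=106.6468 intr=14.8632 cont=20.7773 V=20.7773[hold]; j=1 S=151.0471 intr=0.0000 cont=4.5314 V=4.5314[hold]  S*(1)=-
k=0: j=0 S=126.9200 intr=0.0000 cont=12.9794 V=12.9794[hold]  S*(0)=-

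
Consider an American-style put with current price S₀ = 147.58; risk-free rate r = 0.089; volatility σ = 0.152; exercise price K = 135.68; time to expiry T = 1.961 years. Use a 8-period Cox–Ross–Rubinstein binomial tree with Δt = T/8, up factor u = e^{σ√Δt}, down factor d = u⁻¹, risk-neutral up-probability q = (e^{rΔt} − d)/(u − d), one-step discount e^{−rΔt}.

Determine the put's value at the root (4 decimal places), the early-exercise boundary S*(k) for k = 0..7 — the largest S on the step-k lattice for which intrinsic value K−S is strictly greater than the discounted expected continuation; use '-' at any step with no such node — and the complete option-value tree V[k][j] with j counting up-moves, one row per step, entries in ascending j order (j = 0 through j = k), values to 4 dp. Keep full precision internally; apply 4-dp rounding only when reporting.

Δt=0.24513  u=1.07816  d=0.92751  q=0.62760  discount=0.97842
step 8 (expiry): payoffs max(K−S,0) = 54.8517 41.7229 26.4617 8.7216 0.0000 0.0000 0.0000 0.0000 0.0000
step 7: (k=7,j=0): S=87.1458, (K−S)⁺=48.5342, hold=45.6062 ⇒ V=48.5342 exercise | (k=7,j=1): S=101.3007, (K−S)⁺=34.3793, hold=31.4513 ⇒ V=34.3793 exercise | (k=7,j=2): S=117.7548, (K−S)⁺=17.9252, hold=14.9973 ⇒ V=17.9252 exercise | (k=7,j=3): S=136.8814, (K−S)⁺=0.0000, hold=3.1779 ⇒ V=3.1779 continue | (k=7,j=4): S=159.1148, (K−S)⁺=0.0000, hold=0.0000 ⇒ V=0.0000 continue | (k=7,j=5): S=184.9594, (K−S)⁺=0.0000, hold=0.0000 ⇒ V=0.0000 continue | (k=7,j=6): S=215.0020, (K−S)⁺=0.0000, hold=0.0000 ⇒ V=0.0000 continue | (k=7,j=7): S=249.9242, (K−S)⁺=0.0000, hold=0.0000 ⇒ V=0.0000 continue  boundary S*=117.7548
step 6: (k=6,j=0): S=93.9571, (K−S)⁺=41.7229, hold=38.7949 ⇒ V=41.7229 exercise | (k=6,j=1): S=109.2183, (K−S)⁺=26.4617, hold=23.5337 ⇒ V=26.4617 exercise | (k=6,j=2): S=126.9584, (K−S)⁺=8.7216, hold=8.4827 ⇒ V=8.7216 exercise | (k=6,j=3): S=147.5800, (K−S)⁺=0.0000, hold=1.1579 ⇒ V=1.1579 continue | (k=6,j=4): S=171.5511, (K−S)⁺=0.0000, hold=0.0000 ⇒ V=0.0000 continue | (k=6,j=5): S=199.4157, (K−S)⁺=0.0000, hold=0.0000 ⇒ V=0.0000 continue | (k=6,j=6): S=231.8064, (K−S)⁺=0.0000, hold=0.0000 ⇒ V=0.0000 continue  boundary S*=126.9584
step 5: (k=5,j=0): S=101.3007, (K−S)⁺=34.3793, hold=31.4513 ⇒ V=34.3793 exercise | (k=5,j=1): S=117.7548, (K−S)⁺=17.9252, hold=14.9973 ⇒ V=17.9252 exercise | (k=5,j=2): S=136.8814, (K−S)⁺=0.0000, hold=3.8889 ⇒ V=3.8889 continue | (k=5,j=3): S=159.1148, (K−S)⁺=0.0000, hold=0.4219 ⇒ V=0.4219 continue | (k=5,j=4): S=184.9594, (K−S)⁺=0.0000, hold=0.0000 ⇒ V=0.0000 continue | (k=5,j=5): S=215.0020, (K−S)⁺=0.0000, hold=0.0000 ⇒ V=0.0000 continue  boundary S*=117.7548
step 4: (k=4,j=0): S=109.2183, (K−S)⁺=26.4617, hold=23.5337 ⇒ V=26.4617 exercise | (k=4,j=1): S=126.9584, (K−S)⁺=8.7216, hold=8.9193 ⇒ V=8.9193 continue | (k=4,j=2): S=147.5800, (K−S)⁺=0.0000, hold=1.6760 ⇒ V=1.6760 continue | (k=4,j=3): S=171.5511, (K−S)⁺=0.0000, hold=0.1537 ⇒ V=0.1537 continue | (k=4,j=4): S=199.4157, (K−S)⁺=0.0000, hold=0.0000 ⇒ V=0.0000 continue  boundary S*=109.2183
step 3: (k=3,j=0): S=117.7548, (K−S)⁺=17.9252, hold=15.1187 ⇒ V=17.9252 exercise | (k=3,j=1): S=136.8814, (K−S)⁺=0.0000, hold=4.2791 ⇒ V=4.2791 continue | (k=3,j=2): S=159.1148, (K−S)⁺=0.0000, hold=0.7051 ⇒ V=0.7051 continue | (k=3,j=3): S=184.9594, (K−S)⁺=0.0000, hold=0.0560 ⇒ V=0.0560 continue  boundary S*=117.7548
step 2: (k=2,j=0): S=126.9584, (K−S)⁺=8.7216, hold=9.1589 ⇒ V=9.1589 continue | (k=2,j=1): S=147.5800, (K−S)⁺=0.0000, hold=1.9921 ⇒ V=1.9921 continue | (k=2,j=2): S=171.5511, (K−S)⁺=0.0000, hold=0.2913 ⇒ V=0.2913 continue  boundary S*=-
step 1: (k=1,j=0): S=136.8814, (K−S)⁺=0.0000, hold=4.5605 ⇒ V=4.5605 continue | (k=1,j=1): S=159.1148, (K−S)⁺=0.0000, hold=0.9047 ⇒ V=0.9047 continue  boundary S*=-
step 0: (k=0,j=0): S=147.5800, (K−S)⁺=0.0000, hold=2.2172 ⇒ V=2.2172 continue  boundary S*=-

price = 2.2172
boundary = - - - 117.7548 109.2183 117.7548 126.9584 117.7548
tree:
2.2172
4.5605 0.9047
9.1589 1.9921 0.2913
17.9252 4.2791 0.7051 0.0560
26.4617 8.9193 1.6760 0.1537 0.0000
34.3793 17.9252 3.8889 0.4219 0.0000 0.0000
41.7229 26.4617 8.7216 1.1579 0.0000 0.0000 0.0000
48.5342 34.3793 17.9252 3.1779 0.0000 0.0000 0.0000 0.0000
54.8517 41.7229 26.4617 8.7216 0.0000 0.0000 0.0000 0.0000 0.0000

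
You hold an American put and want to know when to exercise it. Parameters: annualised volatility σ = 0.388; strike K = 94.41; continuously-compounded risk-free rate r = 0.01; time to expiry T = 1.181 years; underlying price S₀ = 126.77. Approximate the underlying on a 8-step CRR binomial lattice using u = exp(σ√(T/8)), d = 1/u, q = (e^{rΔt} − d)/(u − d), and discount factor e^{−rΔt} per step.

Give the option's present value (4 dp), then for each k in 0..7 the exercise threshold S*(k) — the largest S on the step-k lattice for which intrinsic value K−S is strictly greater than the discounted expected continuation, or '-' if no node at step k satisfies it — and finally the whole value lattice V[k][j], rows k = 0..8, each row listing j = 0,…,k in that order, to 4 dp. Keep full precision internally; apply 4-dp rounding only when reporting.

Δt=0.14763, u=1.16076, d=0.86150, q=0.46774, disc=e^(-rΔt)=0.99852
k=8 terminal: V=max(K-S,0) → 55.9447 42.5830 24.5799 0.3230 0.0000 0.0000 0.0000 0.0000 0.0000
k=7: j=0 S=44.6490 intr=49.7610 cont=49.6217 V=49.7610[EX]; j=1 S=60.1588 intr=34.2512 cont=34.1119 V=34.2512[EX]; j=2 S=81.0562 intr=13.3538 cont=13.2146 V=13.3538[EX]; j=3 S=109.2127 intr=0.0000 cont=0.1717 V=0.1717[hold]; j=4 S=147.1499 intr=0.0000 cont=0.0000 V=0.0000[hold]; j=5 S=198.2654 intr=0.0000 cont=0.0000 V=0.0000[hold]; j=6 S=267.1369 intr=0.0000 cont=0.0000 V=0.0000[hold]; j=7 S=359.9323 intr=0.0000 cont=0.0000 V=0.0000[hold]  S*(7)=81.0562
k=6: j=0 S=51.8270 intr=42.5830 cont=42.4438 V=42.5830[EX]; j=1 S=69.8301 intr=24.5799 cont=24.4406 V=24.5799[EX]; j=2 S=94.0870 intr=0.3230 cont=7.1775 V=7.1775[hold]; j=3 S=126.7700 intr=0.0000 cont=0.0912 V=0.0912[hold]; j=4 S=170.8061 intr=0.0000 cont=0.0000 V=0.0000[hold]; j=5 S=230.1391 intr=0.0000 cont=0.0000 V=0.0000[hold]; j=6 S=310.0826 intr=0.0000 cont=0.0000 V=0.0000[hold]  S*(6)=69.8301
k=5: j=0 S=60.1588 intr=34.2512 cont=34.1119 V=34.2512[EX]; j=1 S=81.0562 intr=13.3538 cont=16.4159 V=16.4159[hold]; j=2 S=109.2127 intr=0.0000 cont=3.8573 V=3.8573[hold]; j=3 S=147.1499 intr=0.0000 cont=0.0485 V=0.0485[hold]; j=4 S=198.2654 intr=0.0000 cont=0.0000 V=0.0000[hold]; j=5 S=267.1369 intr=0.0000 cont=0.0000 V=0.0000[hold]  S*(5)=60.1588
k=4: j=0 S=69.8301 intr=24.5799 cont=25.8708 V=25.8708[hold]; j=1 S=94.0870 intr=0.3230 cont=10.5262 V=10.5262[hold]; j=2 S=126.7700 intr=0.0000 cont=2.0727 V=2.0727[hold]; j=3 S=170.8061 intr=0.0000 cont=0.0258 V=0.0258[hold]; j=4 S=230.1391 intr=0.0000 cont=0.0000 V=0.0000[hold]  S*(4)=-
k=3: j=0 S=81.0562 intr=13.3538 cont=18.6660 V=18.6660[hold]; j=1 S=109.2127 intr=0.0000 cont=6.5625 V=6.5625[hold]; j=2 S=147.1499 intr=0.0000 cont=1.1136 V=1.1136[hold]; j=3 S=198.2654 intr=0.0000 cont=0.0137 V=0.0137[hold]  S*(3)=-
k=2: j=0 S=94.0870 intr=0.3230 cont=12.9856 V=12.9856[hold]; j=1 S=126.7700 intr=0.0000 cont=4.0080 V=4.0080[hold]; j=2 S=170.8061 intr=0.0000 cont=0.5983 V=0.5983[hold]  S*(2)=-
k=1: j=0 S=109.2127 intr=0.0000 cont=8.7735 V=8.7735[hold]; j=1 S=147.1499 intr=0.0000 cont=2.4096 V=2.4096[hold]  S*(1)=-
k=0: j=0 S=126.7700 intr=0.0000 cont=5.7883 V=5.7883[hold]  S*(0)=-

price = 5.7883
boundary = - - - - - 60.1588 69.8301 81.0562
tree:
5.7883
8.7735 2.4096
12.9856 4.0080 0.5983
18.6660 6.5625 1.1136 0.0137
25.8708 10.5262 2.0727 0.0258 0.0000
34.2512 16.4159 3.8573 0.0485 0.0000 0.0000
42.5830 24.5799 7.1775 0.0912 0.0000 0.0000 0.0000
49.7610 34.2512 13.3538 0.1717 0.0000 0.0000 0.0000 0.0000
55.9447 42.5830 24.5799 0.3230 0.0000 0.0000 0.0000 0.0000 0.0000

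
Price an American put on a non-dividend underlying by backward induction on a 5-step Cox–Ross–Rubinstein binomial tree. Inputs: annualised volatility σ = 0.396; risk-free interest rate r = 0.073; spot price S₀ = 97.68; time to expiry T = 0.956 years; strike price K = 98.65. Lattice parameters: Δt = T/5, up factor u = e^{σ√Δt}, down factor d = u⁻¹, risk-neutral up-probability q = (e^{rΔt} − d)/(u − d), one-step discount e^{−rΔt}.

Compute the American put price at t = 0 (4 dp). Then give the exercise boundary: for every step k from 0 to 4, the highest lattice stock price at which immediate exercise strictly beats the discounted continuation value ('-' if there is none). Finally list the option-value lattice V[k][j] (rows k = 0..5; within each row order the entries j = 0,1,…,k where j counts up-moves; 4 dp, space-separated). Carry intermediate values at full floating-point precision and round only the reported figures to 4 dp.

Δt=0.19120  u=1.18905  d=0.84101  q=0.49720  discount=0.98614
step 5 (expiry): payoffs max(K−S,0) = 57.5539 40.5464 16.5005 0.0000 0.0000 0.0000
step 4: (k=4,j=0): S=48.8654, (K−S)⁺=49.7846, hold=48.4172 ⇒ V=49.7846 exercise | (k=4,j=1): S=69.0882, (K−S)⁺=29.5618, hold=28.1945 ⇒ V=29.5618 exercise | (k=4,j=2): S=97.6800, (K−S)⁺=0.9700, hold=8.1814 ⇒ V=8.1814 continue | (k=4,j=3): S=138.1044, (K−S)⁺=0.0000, hold=0.0000 ⇒ V=0.0000 continue | (k=4,j=4): S=195.2583, (K−S)⁺=0.0000, hold=0.0000 ⇒ V=0.0000 continue  boundary S*=69.0882
step 3: (k=3,j=0): S=58.1036, (K−S)⁺=40.5464, hold=39.1791 ⇒ V=40.5464 exercise | (k=3,j=1): S=82.1495, (K−S)⁺=16.5005, hold=18.6690 ⇒ V=18.6690 continue | (k=3,j=2): S=116.1466, (K−S)⁺=0.0000, hold=4.0566 ⇒ V=4.0566 continue | (k=3,j=3): S=164.2134, (K−S)⁺=0.0000, hold=0.0000 ⇒ V=0.0000 continue  boundary S*=58.1036
step 2: (k=2,j=0): S=69.0882, (K−S)⁺=29.5618, hold=29.2577 ⇒ V=29.5618 exercise | (k=2,j=1): S=97.6800, (K−S)⁺=0.9700, hold=11.2456 ⇒ V=11.2456 continue | (k=2,j=2): S=138.1044, (K−S)⁺=0.0000, hold=2.0114 ⇒ V=2.0114 continue  boundary S*=69.0882
step 1: (k=1,j=0): S=82.1495, (K−S)⁺=16.5005, hold=20.1714 ⇒ V=20.1714 continue | (k=1,j=1): S=116.1466, (K−S)⁺=0.0000, hold=6.5621 ⇒ V=6.5621 continue  boundary S*=-
step 0: (k=0,j=0): S=97.6800, (K−S)⁺=0.9700, hold=13.2190 ⇒ V=13.2190 continue  boundary S*=-

price = 13.2190
boundary = - - 69.0882 58.1036 69.0882
tree:
13.2190
20.1714 6.5621
29.5618 11.2456 2.0114
40.5464 18.6690 4.0566 0.0000
49.7846 29.5618 8.1814 0.0000 0.0000
57.5539 40.5464 16.5005 0.0000 0.0000 0.0000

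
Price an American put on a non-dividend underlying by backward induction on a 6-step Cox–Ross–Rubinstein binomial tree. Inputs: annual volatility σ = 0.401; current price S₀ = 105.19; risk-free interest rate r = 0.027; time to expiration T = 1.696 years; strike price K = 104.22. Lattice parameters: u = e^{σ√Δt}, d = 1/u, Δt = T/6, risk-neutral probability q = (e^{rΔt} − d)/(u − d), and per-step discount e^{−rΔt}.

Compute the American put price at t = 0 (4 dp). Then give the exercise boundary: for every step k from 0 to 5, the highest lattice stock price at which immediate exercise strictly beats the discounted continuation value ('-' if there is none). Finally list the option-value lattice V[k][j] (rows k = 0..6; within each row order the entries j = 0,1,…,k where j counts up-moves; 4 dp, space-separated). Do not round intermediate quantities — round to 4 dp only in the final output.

price = 18.3538
boundary = - - - 55.4885 68.6742 84.9932
tree:
18.3538
26.4641 9.3152
36.7667 15.0342 2.8819
48.7315 23.5922 5.4252 0.0000
59.3854 35.5458 10.2132 0.0000 0.0000
67.9938 48.7315 19.2268 0.0000 0.0000 0.0000
74.9494 59.3854 35.5458 0.0000 0.0000 0.0000 0.0000

Δt=0.28267  u=1.23763  d=0.80800  q=0.46473  discount=0.99240
step 6 (expiry): payoffs max(K−S,0) = 74.9494 59.3854 35.5458 0.0000 0.0000 0.0000 0.0000
step 5: (k=5,j=0): S=36.2262, (K−S)⁺=67.9938, hold=67.2014 ⇒ V=67.9938 exercise | (k=5,j=1): S=55.4885, (K−S)⁺=48.7315, hold=47.9391 ⇒ V=48.7315 exercise | (k=5,j=2): S=84.9932, (K−S)⁺=19.2268, hold=18.8818 ⇒ V=19.2268 exercise | (k=5,j=3): S=130.1862, (K−S)⁺=0.0000, hold=0.0000 ⇒ V=0.0000 continue | (k=5,j=4): S=199.4094, (K−S)⁺=0.0000, hold=0.0000 ⇒ V=0.0000 continue | (k=5,j=5): S=305.4404, (K−S)⁺=0.0000, hold=0.0000 ⇒ V=0.0000 continue  boundary S*=84.9932
step 4: (k=4,j=0): S=44.8346, (K−S)⁺=59.3854, hold=58.5931 ⇒ V=59.3854 exercise | (k=4,j=1): S=68.6742, (K−S)⁺=35.5458, hold=34.7534 ⇒ V=35.5458 exercise | (k=4,j=2): S=105.1900, (K−S)⁺=0.0000, hold=10.2132 ⇒ V=10.2132 continue | (k=4,j=3): S=161.1222, (K−S)⁺=0.0000, hold=0.0000 ⇒ V=0.0000 continue | (k=4,j=4): S=246.7948, (K−S)⁺=0.0000, hold=0.0000 ⇒ V=0.0000 continue  boundary S*=68.6742
step 3: (k=3,j=0): S=55.4885, (K−S)⁺=48.7315, hold=47.9391 ⇒ V=48.7315 exercise | (k=3,j=1): S=84.9932, (K−S)⁺=19.2268, hold=23.5922 ⇒ V=23.5922 continue | (k=3,j=2): S=130.1862, (K−S)⁺=0.0000, hold=5.4252 ⇒ V=5.4252 continue | (k=3,j=3): S=199.4094, (K−S)⁺=0.0000, hold=0.0000 ⇒ V=0.0000 continue  boundary S*=55.4885
step 2: (k=2,j=0): S=68.6742, (K−S)⁺=35.5458, hold=36.7667 ⇒ V=36.7667 continue | (k=2,j=1): S=105.1900, (K−S)⁺=0.0000, hold=15.0342 ⇒ V=15.0342 continue | (k=2,j=2): S=161.1222, (K−S)⁺=0.0000, hold=2.8819 ⇒ V=2.8819 continue  boundary S*=-
step 1: (k=1,j=0): S=84.9932, (K−S)⁺=19.2268, hold=26.4641 ⇒ V=26.4641 continue | (k=1,j=1): S=130.1862, (K−S)⁺=0.0000, hold=9.3152 ⇒ V=9.3152 continue  boundary S*=-
step 0: (k=0,j=0): S=105.1900, (K−S)⁺=0.0000, hold=18.3538 ⇒ V=18.3538 continue  boundary S*=-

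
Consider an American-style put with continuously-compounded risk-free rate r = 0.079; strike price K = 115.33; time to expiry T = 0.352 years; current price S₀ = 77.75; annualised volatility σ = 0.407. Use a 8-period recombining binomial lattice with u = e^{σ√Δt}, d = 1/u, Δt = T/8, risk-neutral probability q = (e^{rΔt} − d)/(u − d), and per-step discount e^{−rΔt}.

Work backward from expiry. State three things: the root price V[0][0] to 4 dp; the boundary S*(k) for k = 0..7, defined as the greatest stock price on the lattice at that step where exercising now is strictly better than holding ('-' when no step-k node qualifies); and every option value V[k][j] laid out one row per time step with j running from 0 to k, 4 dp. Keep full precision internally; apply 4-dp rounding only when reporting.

Δt=0.04400  u=1.08912  d=0.91817  q=0.49904  discount=0.99653
step 8 (expiry): payoffs max(K−S,0) = 76.0579 68.7459 60.0724 49.7840 37.5800 23.1038 5.9322 0.0000 0.0000
step 7: (k=7,j=0): S=42.7722, (K−S)⁺=72.5578, hold=72.1577 ⇒ V=72.5578 exercise | (k=7,j=1): S=50.7359, (K−S)⁺=64.5941, hold=64.1939 ⇒ V=64.5941 exercise | (k=7,j=2): S=60.1824, (K−S)⁺=55.1476, hold=54.7474 ⇒ V=55.1476 exercise | (k=7,j=3): S=71.3877, (K−S)⁺=43.9423, hold=43.5421 ⇒ V=43.9423 exercise | (k=7,j=4): S=84.6793, (K−S)⁺=30.6507, hold=30.2505 ⇒ V=30.6507 exercise | (k=7,j=5): S=100.4457, (K−S)⁺=14.8843, hold=14.4841 ⇒ V=14.8843 exercise | (k=7,j=6): S=119.1477, (K−S)⁺=0.0000, hold=2.9615 ⇒ V=2.9615 continue | (k=7,j=7): S=141.3317, (K−S)⁺=0.0000, hold=0.0000 ⇒ V=0.0000 continue  boundary S*=100.4457
step 6: (k=6,j=0): S=46.5841, (K−S)⁺=68.7459, hold=68.3457 ⇒ V=68.7459 exercise | (k=6,j=1): S=55.2576, (K−S)⁺=60.0724, hold=59.6722 ⇒ V=60.0724 exercise | (k=6,j=2): S=65.5460, (K−S)⁺=49.7840, hold=49.3838 ⇒ V=49.7840 exercise | (k=6,j=3): S=77.7500, (K−S)⁺=37.5800, hold=37.1798 ⇒ V=37.5800 exercise | (k=6,j=4): S=92.2262, (K−S)⁺=23.1038, hold=22.7036 ⇒ V=23.1038 exercise | (k=6,j=5): S=109.3978, (K−S)⁺=5.9322, hold=8.9033 ⇒ V=8.9033 continue | (k=6,j=6): S=129.7665, (K−S)⁺=0.0000, hold=1.4784 ⇒ V=1.4784 continue  boundary S*=92.2262
step 5: (k=5,j=0): S=50.7359, (K−S)⁺=64.5941, hold=64.1939 ⇒ V=64.5941 exercise | (k=5,j=1): S=60.1824, (K−S)⁺=55.1476, hold=54.7474 ⇒ V=55.1476 exercise | (k=5,j=2): S=71.3877, (K−S)⁺=43.9423, hold=43.5421 ⇒ V=43.9423 exercise | (k=5,j=3): S=84.6793, (K−S)⁺=30.6507, hold=30.2505 ⇒ V=30.6507 exercise | (k=5,j=4): S=100.4457, (K−S)⁺=14.8843, hold=15.9616 ⇒ V=15.9616 continue | (k=5,j=5): S=119.1477, (K−S)⁺=0.0000, hold=5.1800 ⇒ V=5.1800 continue  boundary S*=84.6793
step 4: (k=4,j=0): S=55.2576, (K−S)⁺=60.0724, hold=59.6722 ⇒ V=60.0724 exercise | (k=4,j=1): S=65.5460, (K−S)⁺=49.7840, hold=49.3838 ⇒ V=49.7840 exercise | (k=4,j=2): S=77.7500, (K−S)⁺=37.5800, hold=37.1798 ⇒ V=37.5800 exercise | (k=4,j=3): S=92.2262, (K−S)⁺=23.1038, hold=23.2394 ⇒ V=23.2394 continue | (k=4,j=4): S=109.3978, (K−S)⁺=5.9322, hold=10.5445 ⇒ V=10.5445 continue  boundary S*=77.7500
step 3: (k=3,j=0): S=60.1824, (K−S)⁺=55.1476, hold=54.7474 ⇒ V=55.1476 exercise | (k=3,j=1): S=71.3877, (K−S)⁺=43.9423, hold=43.5421 ⇒ V=43.9423 exercise | (k=3,j=2): S=84.6793, (K−S)⁺=30.6507, hold=30.3179 ⇒ V=30.6507 exercise | (k=3,j=3): S=100.4457, (K−S)⁺=14.8843, hold=16.8455 ⇒ V=16.8455 continue  boundary S*=84.6793
step 2: (k=2,j=0): S=65.5460, (K−S)⁺=49.7840, hold=49.3838 ⇒ V=49.7840 exercise | (k=2,j=1): S=77.7500, (K−S)⁺=37.5800, hold=37.1798 ⇒ V=37.5800 exercise | (k=2,j=2): S=92.2262, (K−S)⁺=23.1038, hold=23.6789 ⇒ V=23.6789 continue  boundary S*=77.7500
step 1: (k=1,j=0): S=71.3877, (K−S)⁺=43.9423, hold=43.5421 ⇒ V=43.9423 exercise | (k=1,j=1): S=84.6793, (K−S)⁺=30.6507, hold=30.5365 ⇒ V=30.6507 exercise  boundary S*=84.6793
step 0: (k=0,j=0): S=77.7500, (K−S)⁺=37.5800, hold=37.1798 ⇒ V=37.5800 exercise  boundary S*=77.7500

price = 37.5800
boundary = 77.7500 84.6793 77.7500 84.6793 77.7500 84.6793 92.2262 100.4457
tree:
37.5800
43.9423 30.6507
49.7840 37.5800 23.6789
55.1476 43.9423 30.6507 16.8455
60.0724 49.7840 37.5800 23.2394 10.5445
64.5941 55.1476 43.9423 30.6507 15.9616 5.1800
68.7459 60.0724 49.7840 37.5800 23.1038 8.9033 1.4784
72.5578 64.5941 55.1476 43.9423 30.6507 14.8843 2.9615 0.0000
76.0579 68.7459 60.0724 49.7840 37.5800 23.1038 5.9322 0.0000 0.0000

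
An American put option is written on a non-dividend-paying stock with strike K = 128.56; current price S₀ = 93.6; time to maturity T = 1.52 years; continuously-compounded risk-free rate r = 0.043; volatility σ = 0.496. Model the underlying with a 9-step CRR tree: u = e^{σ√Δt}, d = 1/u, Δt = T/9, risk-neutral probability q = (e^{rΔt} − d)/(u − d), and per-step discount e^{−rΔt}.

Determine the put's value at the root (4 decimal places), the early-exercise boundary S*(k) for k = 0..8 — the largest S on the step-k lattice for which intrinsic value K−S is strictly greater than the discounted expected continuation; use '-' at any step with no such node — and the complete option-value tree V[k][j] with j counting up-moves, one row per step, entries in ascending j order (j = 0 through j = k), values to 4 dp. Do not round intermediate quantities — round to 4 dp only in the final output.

params: Δt=0.16889 u=1.22610 d=0.81560 q=0.46697 e^(-rΔt)=0.99276
t_9 payoffs: 113.6131 106.0902 94.7807 77.7791 52.2203 13.7972 0.0000 0.0000 0.0000 0.0000
t_8: node(8,0) S=18.3263 payoff=110.2337 vs cont=109.3034 → 110.2337 [stop]  node(8,1) S=27.5502 payoff=101.0098 vs cont=100.0795 → 101.0098 [stop]  node(8,2) S=41.4167 payoff=87.1433 vs cont=86.2131 → 87.1433 [stop]  node(8,3) S=62.2624 payoff=66.2976 vs cont=65.3674 → 66.2976 [stop]  node(8,4) S=93.6000 payoff=34.9600 vs cont=34.0298 → 34.9600 [stop]  node(8,5) S=140.7104 payoff=0.0000 vs cont=7.3011 → 7.3011 [wait]  node(8,6) S=211.5321 payoff=0.0000 vs cont=0.0000 → 0.0000 [wait]  node(8,7) S=317.9996 payoff=0.0000 vs cont=0.0000 → 0.0000 [wait]  node(8,8) S=478.0538 payoff=0.0000 vs cont=0.0000 → 0.0000 [wait]  ⇒ S*(8)=93.6000
t_7: node(7,0) S=22.4698 payoff=106.0902 vs cont=105.1599 → 106.0902 [stop]  node(7,1) S=33.7793 payoff=94.7807 vs cont=93.8505 → 94.7807 [stop]  node(7,2) S=50.7809 payoff=77.7791 vs cont=76.8488 → 77.7791 [stop]  node(7,3) S=76.3397 payoff=52.2203 vs cont=51.2900 → 52.2203 [stop]  node(7,4) S=114.7628 payoff=13.7972 vs cont=21.8846 → 21.8846 [wait]  node(7,5) S=172.5247 payoff=0.0000 vs cont=3.8635 → 3.8635 [wait]  node(7,6) S=259.3591 payoff=0.0000 vs cont=0.0000 → 0.0000 [wait]  node(7,7) S=389.8986 payoff=0.0000 vs cont=0.0000 → 0.0000 [wait]  ⇒ S*(7)=76.3397
t_6: node(6,0) S=27.5502 payoff=101.0098 vs cont=100.0795 → 101.0098 [stop]  node(6,1) S=41.4167 payoff=87.1433 vs cont=86.2131 → 87.1433 [stop]  node(6,2) S=62.2624 payoff=66.2976 vs cont=65.3674 → 66.2976 [stop]  node(6,3) S=93.6000 payoff=34.9600 vs cont=37.7790 → 37.7790 [wait]  node(6,4) S=140.7104 payoff=0.0000 vs cont=13.3718 → 13.3718 [wait]  node(6,5) S=211.5321 payoff=0.0000 vs cont=2.0445 → 2.0445 [wait]  node(6,6) S=317.9996 payoff=0.0000 vs cont=0.0000 → 0.0000 [wait]  ⇒ S*(6)=62.2624
t_5: node(5,0) S=33.7793 payoff=94.7807 vs cont=93.8505 → 94.7807 [stop]  node(5,1) S=50.7809 payoff=77.7791 vs cont=76.8488 → 77.7791 [stop]  node(5,2) S=76.3397 payoff=52.2203 vs cont=52.5969 → 52.5969 [wait]  node(5,3) S=114.7628 payoff=13.7972 vs cont=26.1906 → 26.1906 [wait]  node(5,4) S=172.5247 payoff=0.0000 vs cont=8.0238 → 8.0238 [wait]  node(5,5) S=259.3591 payoff=0.0000 vs cont=1.0819 → 1.0819 [wait]  ⇒ S*(5)=50.7809
t_4: node(4,0) S=41.4167 payoff=87.1433 vs cont=86.2131 → 87.1433 [stop]  node(4,1) S=62.2624 payoff=66.2976 vs cont=65.5420 → 66.2976 [stop]  node(4,2) S=93.6000 payoff=34.9600 vs cont=39.9745 → 39.9745 [wait]  node(4,3) S=140.7104 payoff=0.0000 vs cont=17.5791 → 17.5791 [wait]  node(4,4) S=211.5321 payoff=0.0000 vs cont=4.7475 → 4.7475 [wait]  ⇒ S*(4)=62.2624
t_3: node(3,0) S=50.7809 payoff=77.7791 vs cont=76.8488 → 77.7791 [stop]  node(3,1) S=76.3397 payoff=52.2203 vs cont=53.6147 → 53.6147 [wait]  node(3,2) S=114.7628 payoff=13.7972 vs cont=29.3029 → 29.3029 [wait]  node(3,3) S=172.5247 payoff=0.0000 vs cont=11.5032 → 11.5032 [wait]  ⇒ S*(3)=50.7809
t_2: node(2,0) S=62.2624 payoff=66.2976 vs cont=66.0138 → 66.2976 [stop]  node(2,1) S=93.6000 payoff=34.9600 vs cont=41.9560 → 41.9560 [wait]  node(2,2) S=140.7104 payoff=0.0000 vs cont=20.8391 → 20.8391 [wait]  ⇒ S*(2)=62.2624
t_1: node(1,0) S=76.3397 payoff=52.2203 vs cont=54.5333 → 54.5333 [wait]  node(1,1) S=114.7628 payoff=13.7972 vs cont=31.8627 → 31.8627 [wait]  ⇒ S*(1)=-
t_0: node(0,0) S=93.6000 payoff=34.9600 vs cont=43.6288 → 43.6288 [wait]  ⇒ S*(0)=-

price = 43.6288
boundary = - - 62.2624 50.7809 62.2624 50.7809 62.2624 76.3397 93.6000
tree:
43.6288
54.5333 31.8627
66.2976 41.9560 20.8391
77.7791 53.6147 29.3029 11.5032
87.1433 66.2976 39.9745 17.5791 4.7475
94.7807 77.7791 52.5969 26.1906 8.0238 1.0819
101.0098 87.1433 66.2976 37.7790 13.3718 2.0445 0.0000
106.0902 94.7807 77.7791 52.2203 21.8846 3.8635 0.0000 0.0000
110.2337 101.0098 87.1433 66.2976 34.9600 7.3011 0.0000 0.0000 0.0000
113.6131 106.0902 94.7807 77.7791 52.2203 13.7972 0.0000 0.0000 0.0000 0.0000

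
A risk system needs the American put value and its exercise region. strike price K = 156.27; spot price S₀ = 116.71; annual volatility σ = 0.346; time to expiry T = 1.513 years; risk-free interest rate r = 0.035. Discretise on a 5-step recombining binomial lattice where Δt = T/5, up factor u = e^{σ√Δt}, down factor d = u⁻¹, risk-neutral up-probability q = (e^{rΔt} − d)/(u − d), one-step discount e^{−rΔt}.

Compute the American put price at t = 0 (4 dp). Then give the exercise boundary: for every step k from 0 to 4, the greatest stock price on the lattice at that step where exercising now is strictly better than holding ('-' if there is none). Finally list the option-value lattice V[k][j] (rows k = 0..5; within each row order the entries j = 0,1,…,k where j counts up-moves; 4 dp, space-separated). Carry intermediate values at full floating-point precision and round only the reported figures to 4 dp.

Δt=0.30260  u=1.20965  d=0.82669  q=0.48036  discount=0.98946
step 5 (expiry): payoffs max(K−S,0) = 111.2082 90.3331 59.7876 15.0917 0.0000 0.0000
step 4: (k=4,j=0): S=54.5090, (K−S)⁺=101.7610, hold=100.1146 ⇒ V=101.7610 exercise | (k=4,j=1): S=79.7606, (K−S)⁺=76.5094, hold=74.8631 ⇒ V=76.5094 exercise | (k=4,j=2): S=116.7100, (K−S)⁺=39.5600, hold=37.9137 ⇒ V=39.5600 exercise | (k=4,j=3): S=170.7764, (K−S)⁺=0.0000, hold=7.7596 ⇒ V=7.7596 continue | (k=4,j=4): S=249.8893, (K−S)⁺=0.0000, hold=0.0000 ⇒ V=0.0000 continue  boundary S*=116.7100
step 3: (k=3,j=0): S=65.9369, (K−S)⁺=90.3331, hold=88.6868 ⇒ V=90.3331 exercise | (k=3,j=1): S=96.4824, (K−S)⁺=59.7876, hold=58.1413 ⇒ V=59.7876 exercise | (k=3,j=2): S=141.1783, (K−S)⁺=15.0917, hold=24.0284 ⇒ V=24.0284 continue | (k=3,j=3): S=206.5798, (K−S)⁺=0.0000, hold=3.9897 ⇒ V=3.9897 continue  boundary S*=96.4824
step 2: (k=2,j=0): S=79.7606, (K−S)⁺=76.5094, hold=74.8631 ⇒ V=76.5094 exercise | (k=2,j=1): S=116.7100, (K−S)⁺=39.5600, hold=42.1613 ⇒ V=42.1613 continue | (k=2,j=2): S=170.7764, (K−S)⁺=0.0000, hold=14.2508 ⇒ V=14.2508 continue  boundary S*=79.7606
step 1: (k=1,j=0): S=96.4824, (K−S)⁺=59.7876, hold=59.3777 ⇒ V=59.7876 exercise | (k=1,j=1): S=141.1783, (K−S)⁺=15.0917, hold=28.4513 ⇒ V=28.4513 continue  boundary S*=96.4824
step 0: (k=0,j=0): S=116.7100, (K−S)⁺=39.5600, hold=44.2635 ⇒ V=44.2635 continue  boundary S*=-

price = 44.2635
boundary = - 96.4824 79.7606 96.4824 116.7100
tree:
44.2635
59.7876 28.4513
76.5094 42.1613 14.2508
90.3331 59.7876 24.0284 3.9897
101.7610 76.5094 39.5600 7.7596 0.0000
111.2082 90.3331 59.7876 15.0917 0.0000 0.0000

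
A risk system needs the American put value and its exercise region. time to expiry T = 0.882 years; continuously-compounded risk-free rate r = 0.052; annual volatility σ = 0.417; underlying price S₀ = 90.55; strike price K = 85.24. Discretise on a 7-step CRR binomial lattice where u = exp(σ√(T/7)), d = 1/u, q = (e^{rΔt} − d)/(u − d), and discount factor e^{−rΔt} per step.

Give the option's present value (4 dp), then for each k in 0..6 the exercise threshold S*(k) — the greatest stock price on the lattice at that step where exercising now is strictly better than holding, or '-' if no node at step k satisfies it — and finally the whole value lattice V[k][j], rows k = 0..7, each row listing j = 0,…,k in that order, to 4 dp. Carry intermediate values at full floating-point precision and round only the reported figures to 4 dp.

price = 9.9284
boundary = - - - - 50.0900 58.0812 67.3472
tree:
9.9284
14.3650 5.3554
20.1435 8.4283 2.1674
27.2087 12.9198 3.7768 0.4891
35.1500 19.1510 6.4831 0.9564 0.0000
42.0417 27.1588 10.9136 1.8699 0.0000 0.0000
47.9852 35.1500 17.8928 3.6561 0.0000 0.0000 0.0000
53.1110 42.0417 27.1588 7.1484 0.0000 0.0000 0.0000 0.0000

Δt=0.12600, u=1.15954, d=0.86241, q=0.48519, disc=e^(-rΔt)=0.99347
k=7 terminal: V=max(K-S,0) → 53.1110 42.0417 27.1588 7.1484 0.0000 0.0000 0.0000 0.0000
k=6: j=0 S=37.2548 intr=47.9852 cont=47.4286 V=47.9852[EX]; j=1 S=50.0900 intr=35.1500 cont=34.5934 V=35.1500[EX]; j=2 S=67.3472 intr=17.8928 cont=17.3361 V=17.8928[EX]; j=3 S=90.5500 intr=0.0000 cont=3.6561 V=3.6561[hold]; j=4 S=121.7467 intr=0.0000 cont=0.0000 V=0.0000[hold]; j=5 S=163.6915 intr=0.0000 cont=0.0000 V=0.0000[hold]; j=6 S=220.0873 intr=0.0000 cont=0.0000 V=0.0000[hold]  S*(6)=67.3472
k=5: j=0 S=43.1983 intr=42.0417 cont=41.4851 V=42.0417[EX]; j=1 S=58.0812 intr=27.1588 cont=26.6022 V=27.1588[EX]; j=2 S=78.0916 intr=7.1484 cont=10.9136 V=10.9136[hold]; j=3 S=104.9960 intr=0.0000 cont=1.8699 V=1.8699[hold]; j=4 S=141.1698 intr=0.0000 cont=0.0000 V=0.0000[hold]; j=5 S=189.8062 intr=0.0000 cont=0.0000 V=0.0000[hold]  S*(5)=58.0812
k=4: j=0 S=50.0900 intr=35.1500 cont=34.5934 V=35.1500[EX]; j=1 S=67.3472 intr=17.8928 cont=19.1510 V=19.1510[hold]; j=2 S=90.5500 intr=0.0000 cont=6.4831 V=6.4831[hold]; j=3 S=121.7467 intr=0.0000 cont=0.9564 V=0.9564[hold]; j=4 S=163.6915 intr=0.0000 cont=0.0000 V=0.0000[hold]  S*(4)=50.0900
k=3: j=0 S=58.0812 intr=27.1588 cont=27.2087 V=27.2087[hold]; j=1 S=78.0916 intr=7.1484 cont=12.9198 V=12.9198[hold]; j=2 S=104.9960 intr=0.0000 cont=3.7768 V=3.7768[hold]; j=3 S=141.1698 intr=0.0000 cont=0.4891 V=0.4891[hold]  S*(3)=-
k=2: j=0 S=67.3472 intr=17.8928 cont=20.1435 V=20.1435[hold]; j=1 S=90.5500 intr=0.0000 cont=8.4283 V=8.4283[hold]; j=2 S=121.7467 intr=0.0000 cont=2.1674 V=2.1674[hold]  S*(2)=-
k=1: j=0 S=78.0916 intr=7.1484 cont=14.3650 V=14.3650[hold]; j=1 S=104.9960 intr=0.0000 cont=5.3554 V=5.3554[hold]  S*(1)=-
k=0: j=0 S=90.5500 intr=0.0000 cont=9.9284 V=9.9284[hold]  S*(0)=-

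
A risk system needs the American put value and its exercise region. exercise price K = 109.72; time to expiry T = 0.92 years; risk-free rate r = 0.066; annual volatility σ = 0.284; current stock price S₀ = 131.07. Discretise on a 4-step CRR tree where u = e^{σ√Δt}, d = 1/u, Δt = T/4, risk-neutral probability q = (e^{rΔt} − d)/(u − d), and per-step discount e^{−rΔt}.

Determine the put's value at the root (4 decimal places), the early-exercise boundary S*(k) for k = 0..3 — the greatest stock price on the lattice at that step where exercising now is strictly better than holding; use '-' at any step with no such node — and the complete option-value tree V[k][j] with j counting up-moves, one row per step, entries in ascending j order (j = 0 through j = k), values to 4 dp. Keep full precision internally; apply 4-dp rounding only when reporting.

Δt=0.23000  u=1.14591  d=0.87267  q=0.52198  discount=0.98493
step 4 (expiry): payoffs max(K−S,0) = 33.7054 9.9040 0.0000 0.0000 0.0000
step 3: (k=3,j=0): S=87.1061, (K−S)⁺=22.6139, hold=20.9609 ⇒ V=22.6139 exercise | (k=3,j=1): S=114.3804, (K−S)⁺=0.0000, hold=4.6630 ⇒ V=4.6630 continue | (k=3,j=2): S=150.1948, (K−S)⁺=0.0000, hold=0.0000 ⇒ V=0.0000 continue | (k=3,j=3): S=197.2233, (K−S)⁺=0.0000, hold=0.0000 ⇒ V=0.0000 continue  boundary S*=87.1061
step 2: (k=2,j=0): S=99.8160, (K−S)⁺=9.9040, hold=13.0444 ⇒ V=13.0444 continue | (k=2,j=1): S=131.0700, (K−S)⁺=0.0000, hold=2.1954 ⇒ V=2.1954 continue | (k=2,j=2): S=172.1102, (K−S)⁺=0.0000, hold=0.0000 ⇒ V=0.0000 continue  boundary S*=-
step 1: (k=1,j=0): S=114.3804, (K−S)⁺=0.0000, hold=7.2702 ⇒ V=7.2702 continue | (k=1,j=1): S=150.1948, (K−S)⁺=0.0000, hold=1.0336 ⇒ V=1.0336 continue  boundary S*=-
step 0: (k=0,j=0): S=131.0700, (K−S)⁺=0.0000, hold=3.9544 ⇒ V=3.9544 continue  boundary S*=-

price = 3.9544
boundary = - - - 87.1061
tree:
3.9544
7.2702 1.0336
13.0444 2.1954 0.0000
22.6139 4.6630 0.0000 0.0000
33.7054 9.9040 0.0000 0.0000 0.0000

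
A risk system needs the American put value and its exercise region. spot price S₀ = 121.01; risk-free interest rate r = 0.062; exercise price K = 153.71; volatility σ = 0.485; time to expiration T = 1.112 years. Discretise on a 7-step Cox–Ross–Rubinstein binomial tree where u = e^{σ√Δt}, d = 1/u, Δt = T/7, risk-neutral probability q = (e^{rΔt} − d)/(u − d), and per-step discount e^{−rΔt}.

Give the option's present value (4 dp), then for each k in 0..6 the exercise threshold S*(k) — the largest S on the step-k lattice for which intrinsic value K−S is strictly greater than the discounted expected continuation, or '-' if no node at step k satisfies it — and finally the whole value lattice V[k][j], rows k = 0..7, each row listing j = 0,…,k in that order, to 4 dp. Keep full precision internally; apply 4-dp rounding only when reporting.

Δt=0.15886  u=1.21325  d=0.82423  q=0.47727  discount=0.99020
step 7 (expiry): payoffs max(K−S,0) = 122.4377 107.6777 85.9511 53.9700 6.8941 0.0000 0.0000 0.0000
step 6: (k=6,j=0): S=37.9412, (K−S)⁺=115.7688, hold=114.2623 ⇒ V=115.7688 exercise | (k=6,j=1): S=55.8489, (K−S)⁺=97.8611, hold=96.3546 ⇒ V=97.8611 exercise | (k=6,j=2): S=82.2087, (K−S)⁺=71.5013, hold=69.9948 ⇒ V=71.5013 exercise | (k=6,j=3): S=121.0100, (K−S)⁺=32.7000, hold=31.1935 ⇒ V=32.7000 exercise | (k=6,j=4): S=178.1249, (K−S)⁺=0.0000, hold=3.5685 ⇒ V=3.5685 continue | (k=6,j=5): S=262.1972, (K−S)⁺=0.0000, hold=0.0000 ⇒ V=0.0000 continue | (k=6,j=6): S=385.9503, (K−S)⁺=0.0000, hold=0.0000 ⇒ V=0.0000 continue  boundary S*=121.0100
step 5: (k=5,j=0): S=46.0323, (K−S)⁺=107.6777, hold=106.1712 ⇒ V=107.6777 exercise | (k=5,j=1): S=67.7589, (K−S)⁺=85.9511, hold=84.4446 ⇒ V=85.9511 exercise | (k=5,j=2): S=99.7400, (K−S)⁺=53.9700, hold=52.4635 ⇒ V=53.9700 exercise | (k=5,j=3): S=146.8159, (K−S)⁺=6.8941, hold=18.6123 ⇒ V=18.6123 continue | (k=5,j=4): S=216.1107, (K−S)⁺=0.0000, hold=1.8471 ⇒ V=1.8471 continue | (k=5,j=5): S=318.1117, (K−S)⁺=0.0000, hold=0.0000 ⇒ V=0.0000 continue  boundary S*=99.7400
step 4: (k=4,j=0): S=55.8489, (K−S)⁺=97.8611, hold=96.3546 ⇒ V=97.8611 exercise | (k=4,j=1): S=82.2087, (K−S)⁺=71.5013, hold=69.9948 ⇒ V=71.5013 exercise | (k=4,j=2): S=121.0100, (K−S)⁺=32.7000, hold=36.7314 ⇒ V=36.7314 continue | (k=4,j=3): S=178.1249, (K−S)⁺=0.0000, hold=10.5068 ⇒ V=10.5068 continue | (k=4,j=4): S=262.1972, (K−S)⁺=0.0000, hold=0.9561 ⇒ V=0.9561 continue  boundary S*=82.2087
step 3: (k=3,j=0): S=67.7589, (K−S)⁺=85.9511, hold=84.4446 ⇒ V=85.9511 exercise | (k=3,j=1): S=99.7400, (K−S)⁺=53.9700, hold=54.3687 ⇒ V=54.3687 continue | (k=3,j=2): S=146.8159, (K−S)⁺=6.8941, hold=23.9780 ⇒ V=23.9780 continue | (k=3,j=3): S=216.1107, (K−S)⁺=0.0000, hold=5.8903 ⇒ V=5.8903 continue  boundary S*=67.7589
step 2: (k=2,j=0): S=82.2087, (K−S)⁺=71.5013, hold=70.1832 ⇒ V=71.5013 exercise | (k=2,j=1): S=121.0100, (K−S)⁺=32.7000, hold=39.4735 ⇒ V=39.4735 continue | (k=2,j=2): S=178.1249, (K−S)⁺=0.0000, hold=15.1949 ⇒ V=15.1949 continue  boundary S*=82.2087
step 1: (k=1,j=0): S=99.7400, (K−S)⁺=53.9700, hold=55.6646 ⇒ V=55.6646 continue | (k=1,j=1): S=146.8159, (K−S)⁺=6.8941, hold=27.6129 ⇒ V=27.6129 continue  boundary S*=-
step 0: (k=0,j=0): S=121.0100, (K−S)⁺=32.7000, hold=41.8621 ⇒ V=41.8621 continue  boundary S*=-

price = 41.8621
boundary = - - 82.2087 67.7589 82.2087 99.7400 121.0100
tree:
41.8621
55.6646 27.6129
71.5013 39.4735 15.1949
85.9511 54.3687 23.9780 5.8903
97.8611 71.5013 36.7314 10.5068 0.9561
107.6777 85.9511 53.9700 18.6123 1.8471 0.0000
115.7688 97.8611 71.5013 32.7000 3.5685 0.0000 0.0000
122.4377 107.6777 85.9511 53.9700 6.8941 0.0000 0.0000 0.0000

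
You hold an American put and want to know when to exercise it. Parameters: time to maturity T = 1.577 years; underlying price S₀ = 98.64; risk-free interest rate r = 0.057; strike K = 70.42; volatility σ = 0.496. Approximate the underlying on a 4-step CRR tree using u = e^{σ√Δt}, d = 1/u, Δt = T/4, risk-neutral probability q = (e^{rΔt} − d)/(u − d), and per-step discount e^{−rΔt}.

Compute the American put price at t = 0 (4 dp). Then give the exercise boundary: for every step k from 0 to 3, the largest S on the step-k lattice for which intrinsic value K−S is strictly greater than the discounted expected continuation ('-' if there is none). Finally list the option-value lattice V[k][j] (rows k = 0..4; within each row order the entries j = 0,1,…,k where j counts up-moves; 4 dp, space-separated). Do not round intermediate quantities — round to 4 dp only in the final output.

Δt=0.39425  u=1.36538  d=0.73240  q=0.45867  discount=0.97778
step 4 (expiry): payoffs max(K−S,0) = 42.0385 17.5092 0.0000 0.0000 0.0000
step 3: (k=3,j=0): S=38.7516, (K−S)⁺=31.6684, hold=30.1036 ⇒ V=31.6684 exercise | (k=3,j=1): S=72.2435, (K−S)⁺=0.0000, hold=9.2677 ⇒ V=9.2677 continue | (k=3,j=2): S=134.6814, (K−S)⁺=0.0000, hold=0.0000 ⇒ V=0.0000 continue | (k=3,j=3): S=251.0826, (K−S)⁺=0.0000, hold=0.0000 ⇒ V=0.0000 continue  boundary S*=38.7516
step 2: (k=2,j=0): S=52.9108, (K−S)⁺=17.5092, hold=20.9185 ⇒ V=20.9185 continue | (k=2,j=1): S=98.6400, (K−S)⁺=0.0000, hold=4.9054 ⇒ V=4.9054 continue | (k=2,j=2): S=183.8917, (K−S)⁺=0.0000, hold=0.0000 ⇒ V=0.0000 continue  boundary S*=-
step 1: (k=1,j=0): S=72.2435, (K−S)⁺=0.0000, hold=13.2722 ⇒ V=13.2722 continue | (k=1,j=1): S=134.6814, (K−S)⁺=0.0000, hold=2.5964 ⇒ V=2.5964 continue  boundary S*=-
step 0: (k=0,j=0): S=98.6400, (K−S)⁺=0.0000, hold=8.1894 ⇒ V=8.1894 continue  boundary S*=-

price = 8.1894
boundary = - - - 38.7516
tree:
8.1894
13.2722 2.5964
20.9185 4.9054 0.0000
31.6684 9.2677 0.0000 0.0000
42.0385 17.5092 0.0000 0.0000 0.0000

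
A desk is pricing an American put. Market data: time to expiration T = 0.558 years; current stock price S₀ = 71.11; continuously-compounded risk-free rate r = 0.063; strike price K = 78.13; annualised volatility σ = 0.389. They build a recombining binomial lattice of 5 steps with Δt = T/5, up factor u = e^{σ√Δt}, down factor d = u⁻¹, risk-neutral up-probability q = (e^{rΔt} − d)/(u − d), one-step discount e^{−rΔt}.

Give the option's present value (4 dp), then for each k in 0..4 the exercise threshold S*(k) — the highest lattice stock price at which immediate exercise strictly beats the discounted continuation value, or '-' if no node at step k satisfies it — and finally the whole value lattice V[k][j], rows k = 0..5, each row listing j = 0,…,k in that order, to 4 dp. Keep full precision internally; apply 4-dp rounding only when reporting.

price = 11.1815
boundary = - - 54.8348 62.4444 54.8348
tree:
11.1815
16.5094 5.8975
23.2952 9.8117 1.9823
29.9775 15.6856 3.9502 0.0000
35.8455 23.2952 7.8715 0.0000 0.0000
40.9983 29.9775 15.6856 0.0000 0.0000 0.0000

params: Δt=0.11160 u=1.13877 d=0.87814 q=0.49463 e^(-rΔt)=0.99299
t_5 payoffs: 40.9983 29.9775 15.6856 0.0000 0.0000 0.0000
t_4: node(4,0) S=42.2845 payoff=35.8455 vs cont=35.2981 → 35.8455 [stop]  node(4,1) S=54.8348 payoff=23.2952 vs cont=22.7478 → 23.2952 [stop]  node(4,2) S=71.1100 payoff=7.0200 vs cont=7.8715 → 7.8715 [wait]  node(4,3) S=92.2158 payoff=0.0000 vs cont=0.0000 → 0.0000 [wait]  node(4,4) S=119.5858 payoff=0.0000 vs cont=0.0000 → 0.0000 [wait]  ⇒ S*(4)=54.8348
t_3: node(3,0) S=48.1525 payoff=29.9775 vs cont=29.4301 → 29.9775 [stop]  node(3,1) S=62.4444 payoff=15.6856 vs cont=15.5565 → 15.6856 [stop]  node(3,2) S=80.9782 payoff=0.0000 vs cont=3.9502 → 3.9502 [wait]  node(3,3) S=105.0129 payoff=0.0000 vs cont=0.0000 → 0.0000 [wait]  ⇒ S*(3)=62.4444
t_2: node(2,0) S=54.8348 payoff=23.2952 vs cont=22.7478 → 23.2952 [stop]  node(2,1) S=71.1100 payoff=7.0200 vs cont=9.8117 → 9.8117 [wait]  node(2,2) S=92.2158 payoff=0.0000 vs cont=1.9823 → 1.9823 [wait]  ⇒ S*(2)=54.8348
t_1: node(1,0) S=62.4444 payoff=15.6856 vs cont=16.5094 → 16.5094 [wait]  node(1,1) S=80.9782 payoff=0.0000 vs cont=5.8975 → 5.8975 [wait]  ⇒ S*(1)=-
t_0: node(0,0) S=71.1100 payoff=7.0200 vs cont=11.1815 → 11.1815 [wait]  ⇒ S*(0)=-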